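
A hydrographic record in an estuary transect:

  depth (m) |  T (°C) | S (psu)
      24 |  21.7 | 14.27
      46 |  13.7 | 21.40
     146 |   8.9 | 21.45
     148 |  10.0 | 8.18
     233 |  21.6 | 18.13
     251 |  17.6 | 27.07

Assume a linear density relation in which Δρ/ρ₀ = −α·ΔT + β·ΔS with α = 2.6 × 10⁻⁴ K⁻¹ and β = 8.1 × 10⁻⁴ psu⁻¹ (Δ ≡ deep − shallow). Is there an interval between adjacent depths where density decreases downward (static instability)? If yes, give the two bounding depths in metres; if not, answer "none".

146–148 m

Evaluate Δρ/ρ₀ = −αΔT + βΔS across each adjacent pair:
  24–46 m: −αΔT+βΔS = −(2.6 × 10⁻⁴)(-8.0)+(8.1 × 10⁻⁴)(+7.13) = 7.9 × 10⁻³ → stable
  46–146 m: −αΔT+βΔS = −(2.6 × 10⁻⁴)(-4.8)+(8.1 × 10⁻⁴)(+0.05) = 1.3 × 10⁻³ → stable
  146–148 m: −αΔT+βΔS = −(2.6 × 10⁻⁴)(+1.1)+(8.1 × 10⁻⁴)(-13.27) = -0.011 → UNSTABLE
  148–233 m: −αΔT+βΔS = −(2.6 × 10⁻⁴)(+11.6)+(8.1 × 10⁻⁴)(+9.95) = 5.0 × 10⁻³ → stable
  233–251 m: −αΔT+βΔS = −(2.6 × 10⁻⁴)(-4.0)+(8.1 × 10⁻⁴)(+8.94) = 8.3 × 10⁻³ → stable
The 146–148 m interval has Δρ < 0: lighter water underlies denser water.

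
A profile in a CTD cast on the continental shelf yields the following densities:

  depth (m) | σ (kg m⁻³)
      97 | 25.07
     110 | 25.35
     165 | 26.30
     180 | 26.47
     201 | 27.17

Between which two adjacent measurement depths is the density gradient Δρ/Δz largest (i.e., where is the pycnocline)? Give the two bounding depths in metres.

180–201 m

Compute the density gradient over each adjacent pair:
  97–110 m: Δρ/Δz = 0.28/13 = 0.022 kg m⁻⁴
  110–165 m: Δρ/Δz = 0.95/55 = 0.017 kg m⁻⁴
  165–180 m: Δρ/Δz = 0.17/15 = 0.011 kg m⁻⁴
  180–201 m: Δρ/Δz = 0.70/21 = 0.033 kg m⁻⁴
The largest gradient is in the 180–201 m interval — the pycnocline.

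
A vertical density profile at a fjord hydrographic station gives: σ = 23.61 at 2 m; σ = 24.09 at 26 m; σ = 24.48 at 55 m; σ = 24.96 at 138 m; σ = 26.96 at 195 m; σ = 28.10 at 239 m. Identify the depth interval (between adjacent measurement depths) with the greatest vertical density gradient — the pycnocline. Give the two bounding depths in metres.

Compute the density gradient over each adjacent pair:
  2–26 m: Δρ/Δz = 0.48/24 = 0.020 kg m⁻⁴
  26–55 m: Δρ/Δz = 0.39/29 = 0.013 kg m⁻⁴
  55–138 m: Δρ/Δz = 0.48/83 = 5.8 × 10⁻³ kg m⁻⁴
  138–195 m: Δρ/Δz = 2.00/57 = 0.035 kg m⁻⁴
  195–239 m: Δρ/Δz = 1.14/44 = 0.026 kg m⁻⁴
The largest gradient is in the 138–195 m interval — the pycnocline.

138–195 m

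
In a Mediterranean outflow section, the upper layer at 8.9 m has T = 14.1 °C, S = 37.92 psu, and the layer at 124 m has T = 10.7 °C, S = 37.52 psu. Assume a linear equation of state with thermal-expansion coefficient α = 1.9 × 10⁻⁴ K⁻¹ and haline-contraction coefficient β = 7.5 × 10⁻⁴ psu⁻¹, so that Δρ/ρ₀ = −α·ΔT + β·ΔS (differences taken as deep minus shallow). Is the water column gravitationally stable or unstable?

ΔT = 10.7 − 14.1 = -3.4 K and ΔS = 37.52 − 37.92 = -0.40 psu (deep − shallow).
−αΔT = 6.46 × 10⁻⁴; βΔS = -3.00 × 10⁻⁴; sum Δρ/ρ₀ = 3.46 × 10⁻⁴.
Δρ/ρ₀ > 0, so Δρ > 0: deeper water is denser → statically stable.

stable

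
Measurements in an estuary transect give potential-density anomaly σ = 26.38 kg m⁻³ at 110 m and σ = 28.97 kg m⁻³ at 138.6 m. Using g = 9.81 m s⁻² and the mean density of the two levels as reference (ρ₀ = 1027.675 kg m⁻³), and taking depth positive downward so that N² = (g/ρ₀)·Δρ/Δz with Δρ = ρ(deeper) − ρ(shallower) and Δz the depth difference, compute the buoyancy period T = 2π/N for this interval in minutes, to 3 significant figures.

Δρ = 1028.97 − 1026.38 = 2.59 kg m⁻³ over Δz = 138.6 − 110 = 28.6 m.
N² = (9.81/1027.675) × (2.59/28.6) = 8.6446 × 10⁻⁴ s⁻².
N = √(8.6446 × 10⁻⁴) = 0.029402 rad s⁻¹, so T = 2π/N = 213.70 s = 3.5617 min ≈ 3.56 min.

3.56 min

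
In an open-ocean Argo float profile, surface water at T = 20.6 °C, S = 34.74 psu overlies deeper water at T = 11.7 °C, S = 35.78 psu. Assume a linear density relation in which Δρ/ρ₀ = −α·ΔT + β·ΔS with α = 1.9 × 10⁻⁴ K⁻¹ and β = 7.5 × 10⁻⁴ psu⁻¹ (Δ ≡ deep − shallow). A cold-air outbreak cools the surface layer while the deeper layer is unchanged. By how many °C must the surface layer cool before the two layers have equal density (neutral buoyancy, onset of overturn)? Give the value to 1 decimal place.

13.0 °C

Neutral buoyancy requires Δρ = 0, i.e. −α(T_deep − T_surf′) + β(S_deep − S_surf) = 0.
T_surf′ = T_deep − (β/α)·ΔS = 11.7 − (7.5 × 10⁻⁴/1.9 × 10⁻⁴)·(+1.04) = 7.595 °C.
Cooling required: 20.6 − (7.595) = 13.005 °C.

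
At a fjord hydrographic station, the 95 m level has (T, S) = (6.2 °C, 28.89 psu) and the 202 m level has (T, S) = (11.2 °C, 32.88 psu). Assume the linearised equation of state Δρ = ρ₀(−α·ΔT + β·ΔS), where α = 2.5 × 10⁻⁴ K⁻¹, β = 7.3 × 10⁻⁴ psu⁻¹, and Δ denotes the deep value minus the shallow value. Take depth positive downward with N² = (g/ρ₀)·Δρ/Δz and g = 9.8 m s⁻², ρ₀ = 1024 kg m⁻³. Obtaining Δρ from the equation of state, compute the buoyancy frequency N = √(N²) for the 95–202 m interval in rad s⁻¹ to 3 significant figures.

ΔT = +5.0 K, ΔS = +3.99 psu (deep − shallow).
Δρ/ρ₀ = −αΔT + βΔS = -1.25 × 10⁻³ + 2.9127 × 10⁻³ = 1.6627 × 10⁻³, so Δρ ≈ 1.703 kg m⁻³.
N² = (g/ρ₀)·Δρ/Δz = g·(Δρ/ρ₀)/Δz = 9.8 × 1.6627 × 10⁻³ / 107 = 1.5228 × 10⁻⁴ s⁻².
N = √(1.5228 × 10⁻⁴) = 0.012340 rad s⁻¹ ≈ 0.0123 rad s⁻¹.

0.0123 rad s⁻¹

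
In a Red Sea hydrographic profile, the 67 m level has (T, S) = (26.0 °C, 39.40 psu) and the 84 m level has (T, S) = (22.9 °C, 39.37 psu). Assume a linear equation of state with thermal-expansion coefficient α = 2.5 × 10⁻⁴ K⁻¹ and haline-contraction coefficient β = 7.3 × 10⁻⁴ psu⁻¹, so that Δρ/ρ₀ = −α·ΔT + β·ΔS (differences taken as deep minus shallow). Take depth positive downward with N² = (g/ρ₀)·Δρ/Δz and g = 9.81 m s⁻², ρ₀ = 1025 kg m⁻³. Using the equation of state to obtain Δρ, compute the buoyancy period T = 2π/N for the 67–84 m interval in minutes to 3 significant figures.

5.02 min

ΔT = -3.1 K, ΔS = -0.03 psu (deep − shallow).
Δρ/ρ₀ = −αΔT + βΔS = 7.75 × 10⁻⁴ − 2.19 × 10⁻⁵ = 7.531 × 10⁻⁴, so Δρ ≈ 0.7719 kg m⁻³.
N² = (g/ρ₀)·Δρ/Δz = g·(Δρ/ρ₀)/Δz = 9.81 × 7.531 × 10⁻⁴ / 17 = 4.3458 × 10⁻⁴ s⁻².
N = √(4.3458 × 10⁻⁴) = 0.020847 rad s⁻¹ → T = 2π/N = 301.40 s = 5.0233 min ≈ 5.02 min.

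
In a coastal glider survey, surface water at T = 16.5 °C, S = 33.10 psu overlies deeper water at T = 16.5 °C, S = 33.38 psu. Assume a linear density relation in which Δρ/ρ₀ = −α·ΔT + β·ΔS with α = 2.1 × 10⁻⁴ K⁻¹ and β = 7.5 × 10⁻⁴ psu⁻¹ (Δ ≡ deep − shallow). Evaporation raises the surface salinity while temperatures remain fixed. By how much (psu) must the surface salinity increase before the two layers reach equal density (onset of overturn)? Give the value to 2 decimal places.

0.28 psu

Neutral buoyancy requires −α(T_deep − T_surf) + β(S_deep − S_surf′) = 0.
S_surf′ = S_deep − (α/β)·ΔT = 33.38 − (2.1 × 10⁻⁴/7.5 × 10⁻⁴)·(+0.0) = 33.3800 psu.
Increase required: 33.3800 − 33.10 = 0.2800 psu.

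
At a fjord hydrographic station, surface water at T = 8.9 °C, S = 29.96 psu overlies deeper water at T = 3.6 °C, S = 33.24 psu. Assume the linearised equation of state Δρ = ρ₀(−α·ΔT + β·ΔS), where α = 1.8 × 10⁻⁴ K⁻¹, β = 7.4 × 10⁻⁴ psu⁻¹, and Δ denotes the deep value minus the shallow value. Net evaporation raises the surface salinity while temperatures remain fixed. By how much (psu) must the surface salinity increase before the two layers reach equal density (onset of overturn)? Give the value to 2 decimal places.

4.57 psu

Neutral buoyancy requires −α(T_deep − T_surf) + β(S_deep − S_surf′) = 0.
S_surf′ = S_deep − (α/β)·ΔT = 33.24 − (1.8 × 10⁻⁴/7.4 × 10⁻⁴)·(-5.3) = 34.5292 psu.
Increase required: 34.5292 − 29.96 = 4.5692 psu.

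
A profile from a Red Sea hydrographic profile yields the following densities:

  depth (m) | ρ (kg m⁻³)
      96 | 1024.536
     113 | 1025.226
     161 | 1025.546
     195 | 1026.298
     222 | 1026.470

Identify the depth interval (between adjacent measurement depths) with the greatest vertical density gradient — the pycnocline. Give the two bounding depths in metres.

Compute the density gradient over each adjacent pair:
  96–113 m: Δρ/Δz = 0.690/17 = 0.041 kg m⁻⁴
  113–161 m: Δρ/Δz = 0.320/48 = 6.7 × 10⁻³ kg m⁻⁴
  161–195 m: Δρ/Δz = 0.752/34 = 0.022 kg m⁻⁴
  195–222 m: Δρ/Δz = 0.172/27 = 6.4 × 10⁻³ kg m⁻⁴
The largest gradient is in the 96–113 m interval — the pycnocline.

96–113 m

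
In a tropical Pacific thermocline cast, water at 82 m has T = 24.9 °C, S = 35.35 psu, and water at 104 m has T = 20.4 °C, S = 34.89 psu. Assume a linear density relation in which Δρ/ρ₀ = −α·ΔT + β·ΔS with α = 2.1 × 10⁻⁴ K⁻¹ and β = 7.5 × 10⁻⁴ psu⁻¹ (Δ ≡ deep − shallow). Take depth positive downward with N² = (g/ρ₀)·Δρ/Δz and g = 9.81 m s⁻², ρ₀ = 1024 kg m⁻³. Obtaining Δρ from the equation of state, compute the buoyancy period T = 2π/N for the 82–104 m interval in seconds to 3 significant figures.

384 s

ΔT = -4.5 K, ΔS = -0.46 psu (deep − shallow).
Δρ/ρ₀ = −αΔT + βΔS = 9.45 × 10⁻⁴ − 3.45 × 10⁻⁴ = 6.00 × 10⁻⁴, so Δρ ≈ 0.6144 kg m⁻³.
N² = (g/ρ₀)·Δρ/Δz = g·(Δρ/ρ₀)/Δz = 9.81 × 6.00 × 10⁻⁴ / 22 = 2.6755 × 10⁻⁴ s⁻².
N = √(2.6755 × 10⁻⁴) = 0.016357 rad s⁻¹ → T = 2π/N = 384.13 s ≈ 384 s.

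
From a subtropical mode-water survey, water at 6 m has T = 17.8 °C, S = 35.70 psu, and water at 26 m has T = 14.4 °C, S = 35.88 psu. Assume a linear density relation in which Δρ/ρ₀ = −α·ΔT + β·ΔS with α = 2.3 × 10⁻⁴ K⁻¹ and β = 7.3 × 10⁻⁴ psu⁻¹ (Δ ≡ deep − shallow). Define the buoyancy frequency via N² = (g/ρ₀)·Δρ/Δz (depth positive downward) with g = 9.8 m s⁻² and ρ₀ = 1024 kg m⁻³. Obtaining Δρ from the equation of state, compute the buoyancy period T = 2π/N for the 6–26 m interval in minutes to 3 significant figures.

4.95 min

ΔT = -3.4 K, ΔS = +0.18 psu (deep − shallow).
Δρ/ρ₀ = −αΔT + βΔS = 7.82 × 10⁻⁴ + 1.314 × 10⁻⁴ = 9.134 × 10⁻⁴, so Δρ ≈ 0.9353 kg m⁻³.
N² = (g/ρ₀)·Δρ/Δz = g·(Δρ/ρ₀)/Δz = 9.8 × 9.134 × 10⁻⁴ / 20 = 4.4757 × 10⁻⁴ s⁻².
N = √(4.4757 × 10⁻⁴) = 0.021156 rad s⁻¹ → T = 2π/N = 296.99 s = 4.9498 min ≈ 4.95 min.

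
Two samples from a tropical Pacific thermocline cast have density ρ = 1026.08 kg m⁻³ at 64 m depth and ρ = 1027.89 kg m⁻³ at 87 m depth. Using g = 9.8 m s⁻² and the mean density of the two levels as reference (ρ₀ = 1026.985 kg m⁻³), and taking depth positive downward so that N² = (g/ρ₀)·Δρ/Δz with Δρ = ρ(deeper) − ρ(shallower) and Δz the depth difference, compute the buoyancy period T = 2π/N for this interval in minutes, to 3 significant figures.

Δρ = 1027.89 − 1026.08 = 1.81 kg m⁻³ over Δz = 87 − 64 = 23 m.
N² = (9.8/1026.985) × (1.81/23) = 7.5095 × 10⁻⁴ s⁻².
N = √(7.5095 × 10⁻⁴) = 0.027403 rad s⁻¹, so T = 2π/N = 229.29 s = 3.8215 min ≈ 3.82 min.

3.82 min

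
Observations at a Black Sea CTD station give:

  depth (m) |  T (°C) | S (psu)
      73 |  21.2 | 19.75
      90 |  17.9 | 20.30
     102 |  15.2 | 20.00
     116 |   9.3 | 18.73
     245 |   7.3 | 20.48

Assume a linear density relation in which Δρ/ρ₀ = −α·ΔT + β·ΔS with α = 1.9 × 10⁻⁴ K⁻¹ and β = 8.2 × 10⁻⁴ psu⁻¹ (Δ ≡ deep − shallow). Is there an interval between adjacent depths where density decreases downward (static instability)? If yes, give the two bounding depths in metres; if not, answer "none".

Evaluate Δρ/ρ₀ = −αΔT + βΔS across each adjacent pair:
  73–90 m: −αΔT+βΔS = −(1.9 × 10⁻⁴)(-3.3)+(8.2 × 10⁻⁴)(+0.55) = 1.1 × 10⁻³ → stable
  90–102 m: −αΔT+βΔS = −(1.9 × 10⁻⁴)(-2.7)+(8.2 × 10⁻⁴)(-0.30) = 2.7 × 10⁻⁴ → stable
  102–116 m: −αΔT+βΔS = −(1.9 × 10⁻⁴)(-5.9)+(8.2 × 10⁻⁴)(-1.27) = 8.0 × 10⁻⁵ → stable
  116–245 m: −αΔT+βΔS = −(1.9 × 10⁻⁴)(-2.0)+(8.2 × 10⁻⁴)(+1.75) = 1.8 × 10⁻³ → stable
Every interval has Δρ > 0: the column is stably stratified throughout.

none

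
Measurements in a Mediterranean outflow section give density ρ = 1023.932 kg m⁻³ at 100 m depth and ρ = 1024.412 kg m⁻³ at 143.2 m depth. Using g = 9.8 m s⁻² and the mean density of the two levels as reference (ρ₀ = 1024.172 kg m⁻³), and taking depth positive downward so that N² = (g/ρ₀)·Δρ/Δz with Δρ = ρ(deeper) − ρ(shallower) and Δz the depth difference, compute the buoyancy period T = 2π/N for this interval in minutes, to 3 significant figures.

10.2 min

Δρ = 1024.412 − 1023.932 = 0.480 kg m⁻³ over Δz = 143.2 − 100 = 43.2 m.
N² = (9.8/1024.172) × (0.480/43.2) = 1.0632 × 10⁻⁴ s⁻².
N = √(1.0632 × 10⁻⁴) = 0.010311 rad s⁻¹, so T = 2π/N = 609.37 s = 10.156 min ≈ 10.2 min.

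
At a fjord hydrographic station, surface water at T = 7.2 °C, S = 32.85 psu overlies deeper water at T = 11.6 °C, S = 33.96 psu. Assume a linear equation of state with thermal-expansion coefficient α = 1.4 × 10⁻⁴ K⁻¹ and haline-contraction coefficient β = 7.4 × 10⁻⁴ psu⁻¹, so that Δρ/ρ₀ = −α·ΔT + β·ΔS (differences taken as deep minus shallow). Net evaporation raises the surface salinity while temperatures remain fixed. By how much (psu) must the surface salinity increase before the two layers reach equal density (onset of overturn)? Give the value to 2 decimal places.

0.28 psu

Neutral buoyancy requires −α(T_deep − T_surf) + β(S_deep − S_surf′) = 0.
S_surf′ = S_deep − (α/β)·ΔT = 33.96 − (1.4 × 10⁻⁴/7.4 × 10⁻⁴)·(+4.4) = 33.1276 psu.
Increase required: 33.1276 − 32.85 = 0.2776 psu.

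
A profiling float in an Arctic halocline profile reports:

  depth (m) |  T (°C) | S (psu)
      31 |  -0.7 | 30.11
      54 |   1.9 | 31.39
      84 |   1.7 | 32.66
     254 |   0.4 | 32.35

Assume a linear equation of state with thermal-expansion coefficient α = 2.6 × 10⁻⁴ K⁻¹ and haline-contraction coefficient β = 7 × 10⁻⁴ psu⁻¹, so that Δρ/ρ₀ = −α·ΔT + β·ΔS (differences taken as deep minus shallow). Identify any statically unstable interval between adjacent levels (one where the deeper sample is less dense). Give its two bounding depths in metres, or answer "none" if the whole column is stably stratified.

none

Evaluate Δρ/ρ₀ = −αΔT + βΔS across each adjacent pair:
  31–54 m: −αΔT+βΔS = −(2.6 × 10⁻⁴)(+2.6)+(7 × 10⁻⁴)(+1.28) = 2.2 × 10⁻⁴ → stable
  54–84 m: −αΔT+βΔS = −(2.6 × 10⁻⁴)(-0.2)+(7 × 10⁻⁴)(+1.27) = 9.4 × 10⁻⁴ → stable
  84–254 m: −αΔT+βΔS = −(2.6 × 10⁻⁴)(-1.3)+(7 × 10⁻⁴)(-0.31) = 1.2 × 10⁻⁴ → stable
Every interval has Δρ > 0: the column is stably stratified throughout.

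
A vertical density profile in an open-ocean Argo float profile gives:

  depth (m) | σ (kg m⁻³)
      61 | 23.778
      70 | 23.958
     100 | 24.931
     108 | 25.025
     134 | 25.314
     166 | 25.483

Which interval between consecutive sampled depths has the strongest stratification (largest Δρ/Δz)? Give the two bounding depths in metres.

Compute the density gradient over each adjacent pair:
  61–70 m: Δρ/Δz = 0.180/9 = 0.020 kg m⁻⁴
  70–100 m: Δρ/Δz = 0.973/30 = 0.032 kg m⁻⁴
  100–108 m: Δρ/Δz = 0.094/8 = 0.012 kg m⁻⁴
  108–134 m: Δρ/Δz = 0.289/26 = 0.011 kg m⁻⁴
  134–166 m: Δρ/Δz = 0.169/32 = 5.3 × 10⁻³ kg m⁻⁴
The largest gradient is in the 70–100 m interval — the pycnocline.

70–100 m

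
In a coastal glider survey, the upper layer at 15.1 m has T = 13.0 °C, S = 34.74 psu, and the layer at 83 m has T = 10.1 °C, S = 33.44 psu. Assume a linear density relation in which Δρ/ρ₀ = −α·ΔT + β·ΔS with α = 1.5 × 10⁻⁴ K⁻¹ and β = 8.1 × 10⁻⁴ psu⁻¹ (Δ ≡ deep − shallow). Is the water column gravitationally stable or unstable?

unstable

ΔT = 10.1 − 13.0 = -2.9 K and ΔS = 33.44 − 34.74 = -1.30 psu (deep − shallow).
−αΔT = 4.35 × 10⁻⁴; βΔS = -1.053 × 10⁻³; sum Δρ/ρ₀ = -6.18 × 10⁻⁴.
Δρ/ρ₀ < 0, so Δρ < 0: deeper water is lighter → statically unstable; the column would overturn.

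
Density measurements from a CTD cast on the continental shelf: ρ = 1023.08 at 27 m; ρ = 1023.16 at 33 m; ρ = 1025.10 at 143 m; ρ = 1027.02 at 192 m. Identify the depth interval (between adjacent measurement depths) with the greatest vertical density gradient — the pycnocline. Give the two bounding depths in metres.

143–192 m

Compute the density gradient over each adjacent pair:
  27–33 m: Δρ/Δz = 0.08/6 = 0.013 kg m⁻⁴
  33–143 m: Δρ/Δz = 1.94/110 = 0.018 kg m⁻⁴
  143–192 m: Δρ/Δz = 1.92/49 = 0.039 kg m⁻⁴
The largest gradient is in the 143–192 m interval — the pycnocline.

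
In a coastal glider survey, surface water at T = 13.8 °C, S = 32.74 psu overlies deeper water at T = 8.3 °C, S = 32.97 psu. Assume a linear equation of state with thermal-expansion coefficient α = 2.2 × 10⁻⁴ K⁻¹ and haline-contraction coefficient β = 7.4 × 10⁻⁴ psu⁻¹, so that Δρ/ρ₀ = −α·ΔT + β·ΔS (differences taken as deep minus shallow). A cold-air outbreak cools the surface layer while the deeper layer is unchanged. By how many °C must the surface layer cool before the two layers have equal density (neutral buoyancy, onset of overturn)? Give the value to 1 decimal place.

6.3 °C

Neutral buoyancy requires Δρ = 0, i.e. −α(T_deep − T_surf′) + β(S_deep − S_surf) = 0.
T_surf′ = T_deep − (β/α)·ΔS = 8.3 − (7.4 × 10⁻⁴/2.2 × 10⁻⁴)·(+0.23) = 7.526 °C.
Cooling required: 13.8 − (7.526) = 6.274 °C.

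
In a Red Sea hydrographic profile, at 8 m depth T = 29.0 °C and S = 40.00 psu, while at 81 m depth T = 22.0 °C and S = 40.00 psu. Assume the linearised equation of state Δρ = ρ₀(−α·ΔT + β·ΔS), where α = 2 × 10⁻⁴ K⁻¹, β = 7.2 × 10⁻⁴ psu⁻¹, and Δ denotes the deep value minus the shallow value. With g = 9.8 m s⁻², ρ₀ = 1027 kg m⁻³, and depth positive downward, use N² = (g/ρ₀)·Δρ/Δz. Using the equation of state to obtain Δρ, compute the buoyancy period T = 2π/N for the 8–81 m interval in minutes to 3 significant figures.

ΔT = -7.0 K, ΔS = +0.00 psu (deep − shallow).
Δρ/ρ₀ = −αΔT + βΔS = 1.40 × 10⁻³ + 0 = 1.40 × 10⁻³, so Δρ ≈ 1.438 kg m⁻³.
N² = (g/ρ₀)·Δρ/Δz = g·(Δρ/ρ₀)/Δz = 9.8 × 1.40 × 10⁻³ / 73 = 1.8795 × 10⁻⁴ s⁻².
N = √(1.8795 × 10⁻⁴) = 0.013709 rad s⁻¹ → T = 2π/N = 458.33 s = 7.6388 min ≈ 7.64 min.

7.64 min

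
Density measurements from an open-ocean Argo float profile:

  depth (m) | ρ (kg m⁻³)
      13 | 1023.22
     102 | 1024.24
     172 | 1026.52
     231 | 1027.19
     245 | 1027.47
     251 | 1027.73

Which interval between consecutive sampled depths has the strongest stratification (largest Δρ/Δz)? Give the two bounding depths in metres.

Compute the density gradient over each adjacent pair:
  13–102 m: Δρ/Δz = 1.02/89 = 0.011 kg m⁻⁴
  102–172 m: Δρ/Δz = 2.28/70 = 0.033 kg m⁻⁴
  172–231 m: Δρ/Δz = 0.67/59 = 0.011 kg m⁻⁴
  231–245 m: Δρ/Δz = 0.28/14 = 0.020 kg m⁻⁴
  245–251 m: Δρ/Δz = 0.26/6 = 0.043 kg m⁻⁴
The largest gradient is in the 245–251 m interval — the pycnocline.

245–251 m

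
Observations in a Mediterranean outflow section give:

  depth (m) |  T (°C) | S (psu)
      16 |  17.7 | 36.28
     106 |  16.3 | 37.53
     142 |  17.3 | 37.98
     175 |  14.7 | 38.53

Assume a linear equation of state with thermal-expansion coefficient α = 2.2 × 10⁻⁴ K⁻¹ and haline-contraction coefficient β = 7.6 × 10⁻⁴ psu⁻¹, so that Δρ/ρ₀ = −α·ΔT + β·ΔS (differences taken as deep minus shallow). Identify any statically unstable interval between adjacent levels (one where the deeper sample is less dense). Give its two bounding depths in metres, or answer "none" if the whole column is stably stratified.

Evaluate Δρ/ρ₀ = −αΔT + βΔS across each adjacent pair:
  16–106 m: −αΔT+βΔS = −(2.2 × 10⁻⁴)(-1.4)+(7.6 × 10⁻⁴)(+1.25) = 1.3 × 10⁻³ → stable
  106–142 m: −αΔT+βΔS = −(2.2 × 10⁻⁴)(+1.0)+(7.6 × 10⁻⁴)(+0.45) = 1.2 × 10⁻⁴ → stable
  142–175 m: −αΔT+βΔS = −(2.2 × 10⁻⁴)(-2.6)+(7.6 × 10⁻⁴)(+0.55) = 9.9 × 10⁻⁴ → stable
Every interval has Δρ > 0: the column is stably stratified throughout.

none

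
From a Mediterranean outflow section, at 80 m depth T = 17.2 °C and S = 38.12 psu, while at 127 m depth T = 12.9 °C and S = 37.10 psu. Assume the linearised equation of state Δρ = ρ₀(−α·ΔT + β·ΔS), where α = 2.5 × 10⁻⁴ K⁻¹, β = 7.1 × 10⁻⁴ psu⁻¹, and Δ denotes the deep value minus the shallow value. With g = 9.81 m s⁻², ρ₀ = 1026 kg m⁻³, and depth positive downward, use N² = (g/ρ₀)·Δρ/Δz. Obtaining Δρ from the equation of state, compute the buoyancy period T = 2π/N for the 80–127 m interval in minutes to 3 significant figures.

12.2 min

ΔT = -4.3 K, ΔS = -1.02 psu (deep − shallow).
Δρ/ρ₀ = −αΔT + βΔS = 1.075 × 10⁻³ − 7.242 × 10⁻⁴ = 3.508 × 10⁻⁴, so Δρ ≈ 0.3599 kg m⁻³.
N² = (g/ρ₀)·Δρ/Δz = g·(Δρ/ρ₀)/Δz = 9.81 × 3.508 × 10⁻⁴ / 47 = 7.3220 × 10⁻⁵ s⁻².
N = √(7.3220 × 10⁻⁵) = 8.5569 × 10⁻³ rad s⁻¹ → T = 2π/N = 734.28 s = 12.238 min ≈ 12.2 min.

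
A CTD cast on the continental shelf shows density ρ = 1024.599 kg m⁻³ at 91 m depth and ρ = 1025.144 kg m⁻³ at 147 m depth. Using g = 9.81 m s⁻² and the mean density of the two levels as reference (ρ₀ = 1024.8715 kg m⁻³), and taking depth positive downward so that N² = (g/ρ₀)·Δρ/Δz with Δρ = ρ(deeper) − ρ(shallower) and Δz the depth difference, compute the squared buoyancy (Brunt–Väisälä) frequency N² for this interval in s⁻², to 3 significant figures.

9.32 × 10⁻⁵ s⁻²

Δρ = 1025.144 − 1024.599 = 0.545 kg m⁻³ over Δz = 147 − 91 = 56 m.
N² = (9.81/1024.8715) × (0.545/56) = 9.3155 × 10⁻⁵ s⁻² ≈ 9.32 × 10⁻⁵ s⁻².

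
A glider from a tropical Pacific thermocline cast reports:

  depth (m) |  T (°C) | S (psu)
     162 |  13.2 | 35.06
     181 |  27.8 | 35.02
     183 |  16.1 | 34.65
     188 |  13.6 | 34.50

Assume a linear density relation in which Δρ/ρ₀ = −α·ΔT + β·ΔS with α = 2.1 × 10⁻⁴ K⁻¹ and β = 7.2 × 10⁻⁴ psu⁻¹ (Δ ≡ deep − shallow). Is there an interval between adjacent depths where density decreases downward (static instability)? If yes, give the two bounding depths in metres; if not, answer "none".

162–181 m

Evaluate Δρ/ρ₀ = −αΔT + βΔS across each adjacent pair:
  162–181 m: −αΔT+βΔS = −(2.1 × 10⁻⁴)(+14.6)+(7.2 × 10⁻⁴)(-0.04) = -3.1 × 10⁻³ → UNSTABLE
  181–183 m: −αΔT+βΔS = −(2.1 × 10⁻⁴)(-11.7)+(7.2 × 10⁻⁴)(-0.37) = 2.2 × 10⁻³ → stable
  183–188 m: −αΔT+βΔS = −(2.1 × 10⁻⁴)(-2.5)+(7.2 × 10⁻⁴)(-0.15) = 4.2 × 10⁻⁴ → stable
The 162–181 m interval has Δρ < 0: lighter water underlies denser water.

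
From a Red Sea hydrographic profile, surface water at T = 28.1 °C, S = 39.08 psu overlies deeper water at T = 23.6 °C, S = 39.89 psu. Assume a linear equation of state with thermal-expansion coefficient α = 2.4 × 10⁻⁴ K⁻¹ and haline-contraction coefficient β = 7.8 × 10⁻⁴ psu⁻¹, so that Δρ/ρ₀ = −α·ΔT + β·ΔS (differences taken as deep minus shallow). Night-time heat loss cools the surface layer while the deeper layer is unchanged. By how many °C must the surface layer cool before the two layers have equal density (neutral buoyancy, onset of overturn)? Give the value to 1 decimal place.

Neutral buoyancy requires Δρ = 0, i.e. −α(T_deep − T_surf′) + β(S_deep − S_surf) = 0.
T_surf′ = T_deep − (β/α)·ΔS = 23.6 − (7.8 × 10⁻⁴/2.4 × 10⁻⁴)·(+0.81) = 20.968 °C.
Cooling required: 28.1 − (20.968) = 7.132 °C.

7.1 °C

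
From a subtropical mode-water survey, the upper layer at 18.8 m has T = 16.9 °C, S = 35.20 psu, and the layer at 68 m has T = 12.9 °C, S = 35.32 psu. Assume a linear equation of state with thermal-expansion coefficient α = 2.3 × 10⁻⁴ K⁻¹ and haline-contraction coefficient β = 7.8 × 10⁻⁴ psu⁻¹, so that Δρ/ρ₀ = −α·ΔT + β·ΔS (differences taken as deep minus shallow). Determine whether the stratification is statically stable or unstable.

ΔT = 12.9 − 16.9 = -4.0 K and ΔS = 35.32 − 35.20 = +0.12 psu (deep − shallow).
−αΔT = 9.20 × 10⁻⁴; βΔS = 9.36 × 10⁻⁵; sum Δρ/ρ₀ = 1.0136 × 10⁻³.
Δρ/ρ₀ > 0, so Δρ > 0: deeper water is denser → statically stable.

stable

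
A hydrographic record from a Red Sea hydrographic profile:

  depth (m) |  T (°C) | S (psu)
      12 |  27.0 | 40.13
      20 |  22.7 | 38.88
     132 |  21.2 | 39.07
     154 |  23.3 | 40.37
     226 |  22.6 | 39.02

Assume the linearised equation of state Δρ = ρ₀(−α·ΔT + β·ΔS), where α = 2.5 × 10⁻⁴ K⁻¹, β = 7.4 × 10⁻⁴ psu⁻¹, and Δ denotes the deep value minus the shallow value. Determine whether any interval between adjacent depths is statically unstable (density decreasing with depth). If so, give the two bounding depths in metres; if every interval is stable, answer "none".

Evaluate Δρ/ρ₀ = −αΔT + βΔS across each adjacent pair:
  12–20 m: −αΔT+βΔS = −(2.5 × 10⁻⁴)(-4.3)+(7.4 × 10⁻⁴)(-1.25) = 1.5 × 10⁻⁴ → stable
  20–132 m: −αΔT+βΔS = −(2.5 × 10⁻⁴)(-1.5)+(7.4 × 10⁻⁴)(+0.19) = 5.2 × 10⁻⁴ → stable
  132–154 m: −αΔT+βΔS = −(2.5 × 10⁻⁴)(+2.1)+(7.4 × 10⁻⁴)(+1.30) = 4.4 × 10⁻⁴ → stable
  154–226 m: −αΔT+βΔS = −(2.5 × 10⁻⁴)(-0.7)+(7.4 × 10⁻⁴)(-1.35) = -8.2 × 10⁻⁴ → UNSTABLE
The 154–226 m interval has Δρ < 0: lighter water underlies denser water.

154–226 m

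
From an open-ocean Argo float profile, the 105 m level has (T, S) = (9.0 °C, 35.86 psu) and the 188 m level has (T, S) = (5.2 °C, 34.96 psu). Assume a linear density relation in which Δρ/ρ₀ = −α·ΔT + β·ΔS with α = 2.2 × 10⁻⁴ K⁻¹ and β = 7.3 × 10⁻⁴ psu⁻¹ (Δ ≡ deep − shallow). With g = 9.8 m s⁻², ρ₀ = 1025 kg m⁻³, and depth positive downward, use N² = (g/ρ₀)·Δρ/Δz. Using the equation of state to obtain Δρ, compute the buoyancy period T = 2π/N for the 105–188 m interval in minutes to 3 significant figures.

ΔT = -3.8 K, ΔS = -0.90 psu (deep − shallow).
Δρ/ρ₀ = −αΔT + βΔS = 8.36 × 10⁻⁴ − 6.57 × 10⁻⁴ = 1.79 × 10⁻⁴, so Δρ ≈ 0.1835 kg m⁻³.
N² = (g/ρ₀)·Δρ/Δz = g·(Δρ/ρ₀)/Δz = 9.8 × 1.79 × 10⁻⁴ / 83 = 2.1135 × 10⁻⁵ s⁻².
N = √(2.1135 × 10⁻⁵) = 4.5973 × 10⁻³ rad s⁻¹ → T = 2π/N = 1.3667 × 10³ s = 22.778 min ≈ 22.8 min.

22.8 min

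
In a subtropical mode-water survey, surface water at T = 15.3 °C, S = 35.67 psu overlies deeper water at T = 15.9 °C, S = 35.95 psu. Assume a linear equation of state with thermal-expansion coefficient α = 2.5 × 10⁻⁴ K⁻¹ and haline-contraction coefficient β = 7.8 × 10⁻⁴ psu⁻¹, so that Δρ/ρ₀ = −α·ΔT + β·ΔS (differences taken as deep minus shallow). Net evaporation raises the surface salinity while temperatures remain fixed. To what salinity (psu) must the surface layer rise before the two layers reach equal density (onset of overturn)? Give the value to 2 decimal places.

35.76 psu

Neutral buoyancy requires −α(T_deep − T_surf) + β(S_deep − S_surf′) = 0.
S_surf′ = S_deep − (α/β)·ΔT = 35.95 − (2.5 × 10⁻⁴/7.8 × 10⁻⁴)·(+0.6) = 35.7577 psu.
Increase required: 35.7577 − 35.67 = 0.0877 psu.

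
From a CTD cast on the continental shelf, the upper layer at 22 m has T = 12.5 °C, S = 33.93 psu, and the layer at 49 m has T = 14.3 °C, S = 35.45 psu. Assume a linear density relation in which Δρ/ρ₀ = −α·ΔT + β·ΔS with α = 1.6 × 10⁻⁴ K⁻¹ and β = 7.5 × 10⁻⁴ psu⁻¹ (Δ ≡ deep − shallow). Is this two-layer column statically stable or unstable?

ΔT = 14.3 − 12.5 = +1.8 K and ΔS = 35.45 − 33.93 = +1.52 psu (deep − shallow).
−αΔT = -2.88 × 10⁻⁴; βΔS = 1.14 × 10⁻³; sum Δρ/ρ₀ = 8.52 × 10⁻⁴.
Δρ/ρ₀ > 0, so Δρ > 0: deeper water is denser → statically stable.

stable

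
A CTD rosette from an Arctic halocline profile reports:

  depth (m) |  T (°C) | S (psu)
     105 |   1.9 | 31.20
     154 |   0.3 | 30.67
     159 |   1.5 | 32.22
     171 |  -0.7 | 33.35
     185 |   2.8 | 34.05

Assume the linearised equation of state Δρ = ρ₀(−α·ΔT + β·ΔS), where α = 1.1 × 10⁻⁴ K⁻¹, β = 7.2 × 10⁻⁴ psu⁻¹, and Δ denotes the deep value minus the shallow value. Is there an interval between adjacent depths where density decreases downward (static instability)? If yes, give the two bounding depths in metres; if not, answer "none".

105–154 m

Evaluate Δρ/ρ₀ = −αΔT + βΔS across each adjacent pair:
  105–154 m: −αΔT+βΔS = −(1.1 × 10⁻⁴)(-1.6)+(7.2 × 10⁻⁴)(-0.53) = -2.1 × 10⁻⁴ → UNSTABLE
  154–159 m: −αΔT+βΔS = −(1.1 × 10⁻⁴)(+1.2)+(7.2 × 10⁻⁴)(+1.55) = 9.8 × 10⁻⁴ → stable
  159–171 m: −αΔT+βΔS = −(1.1 × 10⁻⁴)(-2.2)+(7.2 × 10⁻⁴)(+1.13) = 1.1 × 10⁻³ → stable
  171–185 m: −αΔT+βΔS = −(1.1 × 10⁻⁴)(+3.5)+(7.2 × 10⁻⁴)(+0.70) = 1.2 × 10⁻⁴ → stable
The 105–154 m interval has Δρ < 0: lighter water underlies denser water.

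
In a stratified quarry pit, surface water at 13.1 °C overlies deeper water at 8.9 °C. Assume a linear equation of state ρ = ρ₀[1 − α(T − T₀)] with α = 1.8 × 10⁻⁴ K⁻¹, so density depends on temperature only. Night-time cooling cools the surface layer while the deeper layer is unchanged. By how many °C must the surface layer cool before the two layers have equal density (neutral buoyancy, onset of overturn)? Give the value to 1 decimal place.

With temperature the only control, equal density requires T_surf′ = T_deep.
T_surf′ = 8.9 °C.
Cooling required: 13.1 − 8.9 = 4.2 °C.

4.2 °C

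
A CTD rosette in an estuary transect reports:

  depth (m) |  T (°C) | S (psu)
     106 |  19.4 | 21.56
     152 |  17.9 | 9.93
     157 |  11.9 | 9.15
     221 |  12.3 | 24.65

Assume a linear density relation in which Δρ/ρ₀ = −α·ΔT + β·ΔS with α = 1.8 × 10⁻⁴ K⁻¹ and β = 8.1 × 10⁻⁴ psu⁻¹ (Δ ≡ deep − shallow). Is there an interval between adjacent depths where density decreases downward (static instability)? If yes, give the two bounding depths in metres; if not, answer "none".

Evaluate Δρ/ρ₀ = −αΔT + βΔS across each adjacent pair:
  106–152 m: −αΔT+βΔS = −(1.8 × 10⁻⁴)(-1.5)+(8.1 × 10⁻⁴)(-11.63) = -9.2 × 10⁻³ → UNSTABLE
  152–157 m: −αΔT+βΔS = −(1.8 × 10⁻⁴)(-6.0)+(8.1 × 10⁻⁴)(-0.78) = 4.5 × 10⁻⁴ → stable
  157–221 m: −αΔT+βΔS = −(1.8 × 10⁻⁴)(+0.4)+(8.1 × 10⁻⁴)(+15.50) = 0.012 → stable
The 106–152 m interval has Δρ < 0: lighter water underlies denser water.

106–152 m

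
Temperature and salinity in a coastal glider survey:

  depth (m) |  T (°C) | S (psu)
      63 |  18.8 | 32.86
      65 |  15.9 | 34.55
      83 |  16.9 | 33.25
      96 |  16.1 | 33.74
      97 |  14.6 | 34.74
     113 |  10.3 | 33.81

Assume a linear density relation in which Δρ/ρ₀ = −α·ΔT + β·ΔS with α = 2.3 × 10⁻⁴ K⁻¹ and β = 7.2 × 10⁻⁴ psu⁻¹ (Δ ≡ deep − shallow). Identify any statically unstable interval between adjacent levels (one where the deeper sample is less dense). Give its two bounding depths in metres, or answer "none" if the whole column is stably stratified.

Evaluate Δρ/ρ₀ = −αΔT + βΔS across each adjacent pair:
  63–65 m: −αΔT+βΔS = −(2.3 × 10⁻⁴)(-2.9)+(7.2 × 10⁻⁴)(+1.69) = 1.9 × 10⁻³ → stable
  65–83 m: −αΔT+βΔS = −(2.3 × 10⁻⁴)(+1.0)+(7.2 × 10⁻⁴)(-1.30) = -1.2 × 10⁻³ → UNSTABLE
  83–96 m: −αΔT+βΔS = −(2.3 × 10⁻⁴)(-0.8)+(7.2 × 10⁻⁴)(+0.49) = 5.4 × 10⁻⁴ → stable
  96–97 m: −αΔT+βΔS = −(2.3 × 10⁻⁴)(-1.5)+(7.2 × 10⁻⁴)(+1.00) = 1.1 × 10⁻³ → stable
  97–113 m: −αΔT+βΔS = −(2.3 × 10⁻⁴)(-4.3)+(7.2 × 10⁻⁴)(-0.93) = 3.2 × 10⁻⁴ → stable
The 65–83 m interval has Δρ < 0: lighter water underlies denser water.

65–83 m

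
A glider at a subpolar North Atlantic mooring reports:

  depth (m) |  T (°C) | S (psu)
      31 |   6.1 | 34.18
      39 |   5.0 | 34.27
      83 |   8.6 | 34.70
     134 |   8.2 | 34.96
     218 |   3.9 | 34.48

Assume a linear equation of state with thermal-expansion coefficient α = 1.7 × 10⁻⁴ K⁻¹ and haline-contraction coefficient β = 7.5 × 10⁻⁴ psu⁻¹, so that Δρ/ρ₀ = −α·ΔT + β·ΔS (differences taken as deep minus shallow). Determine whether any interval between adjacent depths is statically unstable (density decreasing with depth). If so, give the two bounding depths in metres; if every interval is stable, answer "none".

Evaluate Δρ/ρ₀ = −αΔT + βΔS across each adjacent pair:
  31–39 m: −αΔT+βΔS = −(1.7 × 10⁻⁴)(-1.1)+(7.5 × 10⁻⁴)(+0.09) = 2.5 × 10⁻⁴ → stable
  39–83 m: −αΔT+βΔS = −(1.7 × 10⁻⁴)(+3.6)+(7.5 × 10⁻⁴)(+0.43) = -2.9 × 10⁻⁴ → UNSTABLE
  83–134 m: −αΔT+βΔS = −(1.7 × 10⁻⁴)(-0.4)+(7.5 × 10⁻⁴)(+0.26) = 2.6 × 10⁻⁴ → stable
  134–218 m: −αΔT+βΔS = −(1.7 × 10⁻⁴)(-4.3)+(7.5 × 10⁻⁴)(-0.48) = 3.7 × 10⁻⁴ → stable
The 39–83 m interval has Δρ < 0: lighter water underlies denser water.

39–83 m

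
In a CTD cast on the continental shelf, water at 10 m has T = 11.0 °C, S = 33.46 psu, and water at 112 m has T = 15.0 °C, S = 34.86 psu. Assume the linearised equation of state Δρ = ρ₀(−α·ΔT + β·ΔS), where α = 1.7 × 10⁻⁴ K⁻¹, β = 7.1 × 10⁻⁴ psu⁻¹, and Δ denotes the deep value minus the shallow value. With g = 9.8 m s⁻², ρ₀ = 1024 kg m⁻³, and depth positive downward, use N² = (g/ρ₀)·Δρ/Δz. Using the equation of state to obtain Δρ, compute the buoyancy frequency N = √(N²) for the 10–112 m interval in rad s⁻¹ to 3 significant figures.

ΔT = +4.0 K, ΔS = +1.40 psu (deep − shallow).
Δρ/ρ₀ = −αΔT + βΔS = -6.80 × 10⁻⁴ + 9.94 × 10⁻⁴ = 3.14 × 10⁻⁴, so Δρ ≈ 0.3215 kg m⁻³.
N² = (g/ρ₀)·Δρ/Δz = g·(Δρ/ρ₀)/Δz = 9.8 × 3.14 × 10⁻⁴ / 102 = 3.0169 × 10⁻⁵ s⁻².
N = √(3.0169 × 10⁻⁵) = 5.4926 × 10⁻³ rad s⁻¹ ≈ 5.49 × 10⁻³ rad s⁻¹.

5.49 × 10⁻³ rad s⁻¹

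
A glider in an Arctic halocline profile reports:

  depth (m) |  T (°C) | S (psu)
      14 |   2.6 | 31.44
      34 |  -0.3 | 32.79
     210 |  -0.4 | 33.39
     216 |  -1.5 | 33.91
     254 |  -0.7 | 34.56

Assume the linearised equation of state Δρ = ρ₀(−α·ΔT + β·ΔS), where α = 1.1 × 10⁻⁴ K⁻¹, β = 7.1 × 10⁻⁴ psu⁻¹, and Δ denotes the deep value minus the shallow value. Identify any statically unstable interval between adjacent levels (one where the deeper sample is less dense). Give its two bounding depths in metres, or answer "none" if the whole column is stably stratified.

none

Evaluate Δρ/ρ₀ = −αΔT + βΔS across each adjacent pair:
  14–34 m: −αΔT+βΔS = −(1.1 × 10⁻⁴)(-2.9)+(7.1 × 10⁻⁴)(+1.35) = 1.3 × 10⁻³ → stable
  34–210 m: −αΔT+βΔS = −(1.1 × 10⁻⁴)(-0.1)+(7.1 × 10⁻⁴)(+0.60) = 4.4 × 10⁻⁴ → stable
  210–216 m: −αΔT+βΔS = −(1.1 × 10⁻⁴)(-1.1)+(7.1 × 10⁻⁴)(+0.52) = 4.9 × 10⁻⁴ → stable
  216–254 m: −αΔT+βΔS = −(1.1 × 10⁻⁴)(+0.8)+(7.1 × 10⁻⁴)(+0.65) = 3.7 × 10⁻⁴ → stable
Every interval has Δρ > 0: the column is stably stratified throughout.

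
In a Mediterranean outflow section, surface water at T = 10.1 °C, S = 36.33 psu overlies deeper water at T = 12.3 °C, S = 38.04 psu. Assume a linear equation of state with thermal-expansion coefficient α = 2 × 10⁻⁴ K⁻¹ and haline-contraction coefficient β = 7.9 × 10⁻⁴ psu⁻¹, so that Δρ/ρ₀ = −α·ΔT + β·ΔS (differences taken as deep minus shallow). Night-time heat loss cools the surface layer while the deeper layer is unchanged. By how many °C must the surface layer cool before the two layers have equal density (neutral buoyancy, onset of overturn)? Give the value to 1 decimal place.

4.6 °C

Neutral buoyancy requires Δρ = 0, i.e. −α(T_deep − T_surf′) + β(S_deep − S_surf) = 0.
T_surf′ = T_deep − (β/α)·ΔS = 12.3 − (7.9 × 10⁻⁴/2 × 10⁻⁴)·(+1.71) = 5.546 °C.
Cooling required: 10.1 − (5.546) = 4.554 °C.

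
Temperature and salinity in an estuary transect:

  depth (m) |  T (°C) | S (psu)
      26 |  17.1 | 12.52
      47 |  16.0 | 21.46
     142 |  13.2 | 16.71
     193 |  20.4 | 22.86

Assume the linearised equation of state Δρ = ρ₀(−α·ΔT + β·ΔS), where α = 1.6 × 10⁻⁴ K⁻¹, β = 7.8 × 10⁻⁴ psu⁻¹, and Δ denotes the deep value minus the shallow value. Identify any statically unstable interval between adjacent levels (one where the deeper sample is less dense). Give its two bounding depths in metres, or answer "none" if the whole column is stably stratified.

47–142 m

Evaluate Δρ/ρ₀ = −αΔT + βΔS across each adjacent pair:
  26–47 m: −αΔT+βΔS = −(1.6 × 10⁻⁴)(-1.1)+(7.8 × 10⁻⁴)(+8.94) = 7.1 × 10⁻³ → stable
  47–142 m: −αΔT+βΔS = −(1.6 × 10⁻⁴)(-2.8)+(7.8 × 10⁻⁴)(-4.75) = -3.3 × 10⁻³ → UNSTABLE
  142–193 m: −αΔT+βΔS = −(1.6 × 10⁻⁴)(+7.2)+(7.8 × 10⁻⁴)(+6.15) = 3.6 × 10⁻³ → stable
The 47–142 m interval has Δρ < 0: lighter water underlies denser water.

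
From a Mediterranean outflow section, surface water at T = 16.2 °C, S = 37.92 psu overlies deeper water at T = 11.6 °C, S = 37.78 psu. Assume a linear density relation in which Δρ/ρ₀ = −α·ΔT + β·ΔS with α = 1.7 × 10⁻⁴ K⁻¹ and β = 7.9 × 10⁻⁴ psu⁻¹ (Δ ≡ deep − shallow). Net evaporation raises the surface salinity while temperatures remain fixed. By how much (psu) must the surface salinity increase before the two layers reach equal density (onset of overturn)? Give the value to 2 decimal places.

0.85 psu

Neutral buoyancy requires −α(T_deep − T_surf) + β(S_deep − S_surf′) = 0.
S_surf′ = S_deep − (α/β)·ΔT = 37.78 − (1.7 × 10⁻⁴/7.9 × 10⁻⁴)·(-4.6) = 38.7699 psu.
Increase required: 38.7699 − 37.92 = 0.8499 psu.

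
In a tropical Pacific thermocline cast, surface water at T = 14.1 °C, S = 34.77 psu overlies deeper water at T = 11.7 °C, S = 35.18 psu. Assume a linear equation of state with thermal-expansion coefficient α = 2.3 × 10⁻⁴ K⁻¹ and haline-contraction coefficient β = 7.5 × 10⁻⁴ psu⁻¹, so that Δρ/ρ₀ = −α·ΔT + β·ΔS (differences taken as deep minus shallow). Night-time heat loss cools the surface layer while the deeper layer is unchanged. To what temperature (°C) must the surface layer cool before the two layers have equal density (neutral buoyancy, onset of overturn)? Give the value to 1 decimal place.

Neutral buoyancy requires Δρ = 0, i.e. −α(T_deep − T_surf′) + β(S_deep − S_surf) = 0.
T_surf′ = T_deep − (β/α)·ΔS = 11.7 − (7.5 × 10⁻⁴/2.3 × 10⁻⁴)·(+0.41) = 10.363 °C.
Cooling required: 14.1 − (10.363) = 3.737 °C.

10.4 °C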